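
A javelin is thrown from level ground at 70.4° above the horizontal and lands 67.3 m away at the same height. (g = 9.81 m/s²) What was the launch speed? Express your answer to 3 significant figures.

On level ground, R = v₀² sin(2θ) / g, so v₀ = √(R g / sin 2θ).
sin(2 × 70.4°) = 0.6320.
v₀ = √(67.3 × 9.81 / 0.6320) = √1045 = 32.3 m/s.

32.3 m/s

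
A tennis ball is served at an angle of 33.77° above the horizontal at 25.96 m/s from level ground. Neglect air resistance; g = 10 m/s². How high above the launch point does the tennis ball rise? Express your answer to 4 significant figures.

Vertical component of launch velocity: v_y = 25.96 sin 33.77° = 14.430 m/s.
At the highest point the vertical velocity is zero, so v_y² = 2 g h_max.
h_max = (14.430)² / (2 × 10) = 208.22 / 20.00 = 10.41 m.

10.41 m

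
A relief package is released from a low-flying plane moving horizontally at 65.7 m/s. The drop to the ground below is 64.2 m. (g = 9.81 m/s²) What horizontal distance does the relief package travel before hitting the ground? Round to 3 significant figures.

Initial vertical velocity is zero, so the fall time comes from h = ½ g t²: t = √(2 × 64.2 / 9.81) = 3.618 s.
Horizontal motion is uniform at 65.7 m/s, so x = 65.7 × 3.618 = 238 m.

238 m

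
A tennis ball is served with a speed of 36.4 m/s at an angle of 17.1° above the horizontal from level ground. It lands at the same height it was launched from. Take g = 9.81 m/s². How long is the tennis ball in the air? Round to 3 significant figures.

Vertical component: v_y = 36.4 sin 17.1° = 10.70 m/s.
For a projectile landing at launch height, time of flight is t = 2 v_y / g = 2 × 10.70 / 9.81 = 2.18 s.

2.18 s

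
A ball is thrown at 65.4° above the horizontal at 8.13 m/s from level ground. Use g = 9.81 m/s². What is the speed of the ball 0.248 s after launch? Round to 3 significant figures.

6.00 m/s

v_x = 8.13 cos 65.4° = 3.384 m/s (constant).
v_y(t) = 8.13 sin 65.4° − g t = 7.392 − 9.81 × 0.248 = 4.959 m/s.
Speed = √(v_x² + v_y²) = √(11.45 + 24.59) = 6.00 m/s.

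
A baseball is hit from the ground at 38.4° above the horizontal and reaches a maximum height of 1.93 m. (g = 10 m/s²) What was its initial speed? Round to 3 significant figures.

At maximum height v_y = 0, so (v₀ sin θ)² = 2 g H.
v₀ sin 38.4° = √(2 × 10 × 1.93) = 6.213 m/s.
v₀ = 6.213 / sin 38.4° = 6.213 / 0.6211 = 10.0 m/s.

10.0 m/s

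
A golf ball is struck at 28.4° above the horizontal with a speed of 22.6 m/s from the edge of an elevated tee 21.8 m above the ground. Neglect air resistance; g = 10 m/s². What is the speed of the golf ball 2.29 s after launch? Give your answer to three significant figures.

v_x = 22.6 cos 28.4° = 19.88 m/s (constant).
v_y(t) = 22.6 sin 28.4° − g t = 10.75 − 10 × 2.29 = -12.15 m/s.
Speed = √(v_x² + v_y²) = √(395.2 + 147.6) = 23.3 m/s.

23.3 m/s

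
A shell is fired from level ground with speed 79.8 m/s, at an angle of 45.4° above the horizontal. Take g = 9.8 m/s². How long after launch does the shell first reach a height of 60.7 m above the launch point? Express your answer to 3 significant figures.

v_y0 = 79.8 sin 45.4° = 56.82 m/s.
Set y = v_y0 t − ½ g t² = 60.7: 4.900 t² − 56.82 t + 60.7 = 0.
t = [56.82 ± √(3229 − 1190)] / 9.8 = (56.82 ± 45.16) / 9.8, giving t = 1.19 s or t = 10.4 s.
The shell is on the way up at the first time, so t = 1.19 s.

1.19 s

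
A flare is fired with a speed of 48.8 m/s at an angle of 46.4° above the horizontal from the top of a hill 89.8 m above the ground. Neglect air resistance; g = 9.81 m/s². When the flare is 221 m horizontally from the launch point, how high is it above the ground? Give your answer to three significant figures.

v_x = 48.8 cos 46.4° = 33.65 m/s, v_y0 = 48.8 sin 46.4° = 35.34 m/s.
Time to reach x = 221 m: t = x / v_x = 221 / 33.65 = 6.568 s.
y = 89.8 + v_y0 t − ½ g t² = 89.8 + 35.34×6.568 − 4.905×6.568² = 110 m.

110 m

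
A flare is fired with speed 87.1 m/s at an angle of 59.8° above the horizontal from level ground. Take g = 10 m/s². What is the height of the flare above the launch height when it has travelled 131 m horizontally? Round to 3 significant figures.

180 m

v_x = 87.1 cos 59.8° = 43.81 m/s, v_y0 = 87.1 sin 59.8° = 75.28 m/s.
Time to reach x = 131 m: t = x / v_x = 131 / 43.81 = 2.990 s.
y = v_y0 t − ½ g t² = 75.28×2.990 − 5.000×2.990² = 180 m.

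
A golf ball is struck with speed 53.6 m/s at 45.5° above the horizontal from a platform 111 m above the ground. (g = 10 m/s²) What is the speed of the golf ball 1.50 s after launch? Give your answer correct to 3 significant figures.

44.2 m/s

v_x = 53.6 cos 45.5° = 37.57 m/s (constant).
v_y(t) = 53.6 sin 45.5° − g t = 38.23 − 10 × 1.50 = 23.23 m/s.
Speed = √(v_x² + v_y²) = √(1412 + 539.6) = 44.2 m/s.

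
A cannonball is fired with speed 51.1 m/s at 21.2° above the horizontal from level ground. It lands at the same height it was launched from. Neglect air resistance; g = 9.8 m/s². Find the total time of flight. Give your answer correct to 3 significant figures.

3.77 s

Vertical component: v_y = 51.1 sin 21.2° = 18.48 m/s.
For a projectile landing at launch height, time of flight is t = 2 v_y / g = 2 × 18.48 / 9.8 = 3.77 s.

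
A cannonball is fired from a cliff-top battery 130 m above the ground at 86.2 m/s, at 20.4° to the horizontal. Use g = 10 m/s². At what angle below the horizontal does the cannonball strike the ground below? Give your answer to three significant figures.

36.2°

v_x = 86.2 cos 20.4° = 80.79 m/s.
At impact |v_y| = √(v_y0² + 2 g h) = √(30.05² + 2×10×130) = 59.19 m/s.
Angle below horizontal = arctan(|v_y| / v_x) = arctan(59.19 / 80.79) = 36.2°.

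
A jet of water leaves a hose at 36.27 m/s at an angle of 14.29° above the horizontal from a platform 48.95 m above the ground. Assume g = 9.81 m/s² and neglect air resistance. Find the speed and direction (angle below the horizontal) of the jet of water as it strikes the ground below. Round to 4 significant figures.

47.71 m/s at 42.54° below the horizontal

v_x = 36.27 cos 14.29° = 35.148 m/s (constant).
|v_y| at impact = √((8.9525)² + 2×9.81×48.95) = 32.257 m/s.
Speed = √(35.148² + 32.257²) = 47.71 m/s; angle = arctan(32.257/35.148) = 42.54° below horizontal.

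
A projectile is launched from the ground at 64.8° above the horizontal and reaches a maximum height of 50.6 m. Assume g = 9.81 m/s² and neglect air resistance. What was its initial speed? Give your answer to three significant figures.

At maximum height v_y = 0, so (v₀ sin θ)² = 2 g H.
v₀ sin 64.8° = √(2 × 9.81 × 50.6) = 31.51 m/s.
v₀ = 31.51 / sin 64.8° = 31.51 / 0.9048 = 34.8 m/s.

34.8 m/s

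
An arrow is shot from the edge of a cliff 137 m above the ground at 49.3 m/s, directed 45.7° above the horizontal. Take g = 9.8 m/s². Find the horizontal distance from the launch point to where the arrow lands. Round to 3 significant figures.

Components: v_x = 49.3 cos 45.7° = 34.43 m/s, v_y = 49.3 sin 45.7° = 35.28 m/s.
Vertical: 0 = 137 + 35.28 t − ½(9.8) t² ⇒ 4.900 t² − 35.28 t − 137 = 0.
t = [35.28 + √(1245 + 2685)] / 9.800 = 9.997 s.
Horizontal: R = v_x · t = 34.43 × 9.997 = 344 m.

344 m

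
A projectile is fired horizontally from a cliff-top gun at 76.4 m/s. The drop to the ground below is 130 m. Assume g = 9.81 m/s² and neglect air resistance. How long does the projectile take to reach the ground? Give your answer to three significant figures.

The horizontal speed doesn't affect the fall. With v_y0 = 0, h = ½ g t².
t = √(2 × 130 / 9.81) = √26.50 = 5.15 s.

5.15 s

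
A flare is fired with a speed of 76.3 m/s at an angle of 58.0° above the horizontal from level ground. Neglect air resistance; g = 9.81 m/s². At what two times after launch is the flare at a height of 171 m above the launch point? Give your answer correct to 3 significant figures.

3.66 s and 9.54 s

v_y0 = 76.3 sin 58.0° = 64.71 m/s.
Set y = v_y0 t − ½ g t² = 171: 4.905 t² − 64.71 t + 171 = 0.
t = [64.71 ± √(4187 − 3355)] / 9.81 = (64.71 ± 28.84) / 9.81, giving t = 3.66 s or t = 9.54 s.
So the flare is at 171 m at t = 3.66 s (rising) and t = 9.54 s (falling).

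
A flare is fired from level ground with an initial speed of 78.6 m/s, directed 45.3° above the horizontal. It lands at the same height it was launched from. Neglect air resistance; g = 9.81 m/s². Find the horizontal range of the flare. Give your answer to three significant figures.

630 m

For level ground, R = v₀² sin(2θ) / g.
sin(2 × 45.3°) = sin 90.60° = 0.9999.
R = (78.6)² × 0.9999 / 9.81 = 630 m.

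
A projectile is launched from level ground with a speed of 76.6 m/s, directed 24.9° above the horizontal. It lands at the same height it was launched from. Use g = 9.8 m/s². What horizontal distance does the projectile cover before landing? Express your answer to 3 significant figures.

For level ground, R = v₀² sin(2θ) / g.
sin(2 × 24.9°) = sin 49.80° = 0.7638.
R = (76.6)² × 0.7638 / 9.8 = 457 m.

457 m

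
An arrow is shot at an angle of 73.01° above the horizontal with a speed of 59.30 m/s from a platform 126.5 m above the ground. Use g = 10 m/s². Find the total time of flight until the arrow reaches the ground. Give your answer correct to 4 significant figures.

Vertical component: v_y = 59.30 sin 73.01° = 56.712 m/s.
Taking up as positive with launch at y = 126.5 m, landing at y = 0: 0 = 126.5 + 56.712 t − ½(10) t².
Solving 5.000 t² − 56.712 t − 126.5 = 0 gives t = [56.712 + √(56.712² + 4·5.000·126.5)] / 10.00 = 13.25 s.

13.25 s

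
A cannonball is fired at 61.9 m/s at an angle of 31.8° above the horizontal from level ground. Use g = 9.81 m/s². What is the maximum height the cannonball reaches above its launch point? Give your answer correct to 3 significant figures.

54.2 m

Vertical component of launch velocity: v_y = 61.9 sin 31.8° = 32.62 m/s.
At the highest point the vertical velocity is zero, so v_y² = 2 g h_max.
h_max = (32.62)² / (2 × 9.81) = 1064 / 19.62 = 54.2 m.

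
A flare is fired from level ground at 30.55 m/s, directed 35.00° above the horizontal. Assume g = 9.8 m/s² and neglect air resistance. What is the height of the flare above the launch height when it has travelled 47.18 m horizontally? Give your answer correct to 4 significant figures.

v_x = 30.55 cos 35.00° = 25.025 m/s, v_y0 = 30.55 sin 35.00° = 17.523 m/s.
Time to reach x = 47.18 m: t = x / v_x = 47.18 / 25.025 = 1.8853 s.
y = v_y0 t − ½ g t² = 17.523×1.8853 − 4.900×1.8853² = 15.62 m.

15.62 m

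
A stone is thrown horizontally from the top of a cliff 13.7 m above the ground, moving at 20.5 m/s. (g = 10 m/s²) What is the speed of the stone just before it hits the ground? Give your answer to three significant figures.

Fall time: t = √(2 × 13.7 / 10) = 1.655 s.
At impact: v_x = 20.5 m/s (unchanged), v_y = g t = 10 × 1.655 = 16.55 m/s.
Speed = √(v_x² + v_y²) = √(420.2 + 273.9) = 26.3 m/s.

26.3 m/s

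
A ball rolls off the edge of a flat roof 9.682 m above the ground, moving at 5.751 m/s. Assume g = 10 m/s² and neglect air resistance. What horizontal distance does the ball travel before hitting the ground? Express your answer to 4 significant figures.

8.003 m

Initial vertical velocity is zero, so the fall time comes from h = ½ g t²: t = √(2 × 9.682 / 10) = 1.3915 s.
Horizontal motion is uniform at 5.751 m/s, so x = 5.751 × 1.3915 = 8.003 m.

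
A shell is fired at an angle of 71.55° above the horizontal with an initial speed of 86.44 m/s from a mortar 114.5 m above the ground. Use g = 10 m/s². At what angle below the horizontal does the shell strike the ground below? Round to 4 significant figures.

73.93°

v_x = 86.44 cos 71.55° = 27.356 m/s.
At impact |v_y| = √(v_y0² + 2 g h) = √(81.997² + 2×10×114.5) = 94.939 m/s.
Angle below horizontal = arctan(|v_y| / v_x) = arctan(94.939 / 27.356) = 73.93°.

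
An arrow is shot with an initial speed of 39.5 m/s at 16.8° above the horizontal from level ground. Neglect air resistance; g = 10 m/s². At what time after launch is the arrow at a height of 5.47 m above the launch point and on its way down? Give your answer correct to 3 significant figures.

v_y0 = 39.5 sin 16.8° = 11.42 m/s.
Set y = v_y0 t − ½ g t² = 5.47: 5.000 t² − 11.42 t + 5.47 = 0.
t = [11.42 ± √(130.4 − 109.4)] / 10 = (11.42 ± 4.583) / 10, giving t = 0.684 s or t = 1.60 s.
On the way down corresponds to the larger root: t = 1.60 s.

1.60 s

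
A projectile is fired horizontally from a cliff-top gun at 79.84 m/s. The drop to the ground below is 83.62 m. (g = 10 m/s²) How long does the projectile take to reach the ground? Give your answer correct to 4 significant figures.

4.089 s

The horizontal speed doesn't affect the fall. With v_y0 = 0, h = ½ g t².
t = √(2 × 83.62 / 10) = √16.724 = 4.089 s.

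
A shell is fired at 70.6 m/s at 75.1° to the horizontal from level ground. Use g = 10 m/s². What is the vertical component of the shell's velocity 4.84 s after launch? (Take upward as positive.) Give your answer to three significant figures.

19.8 m/s

Initial vertical component: v_y0 = 70.6 sin 75.1° = 68.23 m/s.
v_y(t) = v_y0 − g t = 68.23 − 10 × 4.84 = 19.8 m/s.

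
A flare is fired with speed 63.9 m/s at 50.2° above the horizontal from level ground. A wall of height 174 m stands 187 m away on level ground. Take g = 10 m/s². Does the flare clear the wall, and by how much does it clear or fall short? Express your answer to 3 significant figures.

v_x = 63.9 cos 50.2° = 40.90 m/s; v_y0 = 63.9 sin 50.2° = 49.09 m/s.
Time to reach the wall: t = 187 / 40.90 = 4.572 s.
Height at that point: y = 49.09×4.572 − 5.000×4.572² = 119.9 m.
That is 174 − 119.9 = 54.1 m below the top of the wall, so the flare does not clear it.

No — it falls 54.1 m short of clearing the wall.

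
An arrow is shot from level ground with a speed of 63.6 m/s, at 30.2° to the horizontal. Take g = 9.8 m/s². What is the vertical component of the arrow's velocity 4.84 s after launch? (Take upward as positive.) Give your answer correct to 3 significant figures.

-15.4 m/s

Initial vertical component: v_y0 = 63.6 sin 30.2° = 31.99 m/s.
v_y(t) = v_y0 − g t = 31.99 − 9.8 × 4.84 = -15.4 m/s.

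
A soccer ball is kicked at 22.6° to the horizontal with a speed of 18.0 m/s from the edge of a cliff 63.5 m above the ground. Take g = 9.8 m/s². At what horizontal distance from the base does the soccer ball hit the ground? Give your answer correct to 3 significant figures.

72.7 m

Components: v_x = 18.0 cos 22.6° = 16.62 m/s, v_y = 18.0 sin 22.6° = 6.917 m/s.
Vertical: 0 = 63.5 + 6.917 t − ½(9.8) t² ⇒ 4.900 t² − 6.917 t − 63.5 = 0.
t = [6.917 + √(47.84 + 1245)] / 9.800 = 4.375 s.
Horizontal: R = v_x · t = 16.62 × 4.375 = 72.7 m.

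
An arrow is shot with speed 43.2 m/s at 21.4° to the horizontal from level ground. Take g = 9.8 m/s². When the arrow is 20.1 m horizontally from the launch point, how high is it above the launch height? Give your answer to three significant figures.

6.65 m

v_x = 43.2 cos 21.4° = 40.22 m/s, v_y0 = 43.2 sin 21.4° = 15.76 m/s.
Time to reach x = 20.1 m: t = x / v_x = 20.1 / 40.22 = 0.4998 s.
y = v_y0 t − ½ g t² = 15.76×0.4998 − 4.900×0.4998² = 6.65 m.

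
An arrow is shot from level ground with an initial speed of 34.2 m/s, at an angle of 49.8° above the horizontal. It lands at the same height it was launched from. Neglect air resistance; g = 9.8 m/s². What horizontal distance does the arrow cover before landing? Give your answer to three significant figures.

Components: v_x = 34.2 cos 49.8° = 22.07 m/s, v_y = 34.2 sin 49.8° = 26.12 m/s.
Time of flight (same landing height): t = 2 v_y / g = 2 × 26.12 / 9.8 = 5.331 s.
Range: R = v_x · t = 22.07 × 5.331 = 118 m.

118 m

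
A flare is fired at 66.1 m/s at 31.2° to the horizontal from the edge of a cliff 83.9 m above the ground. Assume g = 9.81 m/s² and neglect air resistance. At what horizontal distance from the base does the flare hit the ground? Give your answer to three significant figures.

503 m

Components: v_x = 66.1 cos 31.2° = 56.54 m/s, v_y = 66.1 sin 31.2° = 34.24 m/s.
Vertical: 0 = 83.9 + 34.24 t − ½(9.81) t² ⇒ 4.905 t² − 34.24 t − 83.9 = 0.
t = [34.24 + √(1172 + 1646)] / 9.810 = 8.902 s.
Horizontal: R = v_x · t = 56.54 × 8.902 = 503 m.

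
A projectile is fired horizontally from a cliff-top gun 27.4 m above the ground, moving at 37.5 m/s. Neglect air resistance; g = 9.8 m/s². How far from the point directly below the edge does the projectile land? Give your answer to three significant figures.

Initial vertical velocity is zero, so the fall time comes from h = ½ g t²: t = √(2 × 27.4 / 9.8) = 2.365 s.
Horizontal motion is uniform at 37.5 m/s, so x = 37.5 × 2.365 = 88.7 m.

88.7 m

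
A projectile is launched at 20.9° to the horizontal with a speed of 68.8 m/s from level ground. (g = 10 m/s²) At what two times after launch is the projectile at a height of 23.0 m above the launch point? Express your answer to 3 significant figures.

1.26 s and 3.65 s

v_y0 = 68.8 sin 20.9° = 24.54 m/s.
Set y = v_y0 t − ½ g t² = 23.0: 5.000 t² − 24.54 t + 23.0 = 0.
t = [24.54 ± √(602.2 − 460.0)] / 10 = (24.54 ± 11.92) / 10, giving t = 1.26 s or t = 3.65 s.
So the projectile is at 23.0 m at t = 1.26 s (rising) and t = 3.65 s (falling).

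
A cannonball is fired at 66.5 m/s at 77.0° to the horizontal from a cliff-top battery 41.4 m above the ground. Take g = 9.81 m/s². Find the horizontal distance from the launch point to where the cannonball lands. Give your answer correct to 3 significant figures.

Components: v_x = 66.5 cos 77.0° = 14.96 m/s, v_y = 66.5 sin 77.0° = 64.80 m/s.
Vertical: 0 = 41.4 + 64.80 t − ½(9.81) t² ⇒ 4.905 t² − 64.80 t − 41.4 = 0.
t = [64.80 + √(4199 + 812.3)] / 9.810 = 13.82 s.
Horizontal: R = v_x · t = 14.96 × 13.82 = 207 m.

207 m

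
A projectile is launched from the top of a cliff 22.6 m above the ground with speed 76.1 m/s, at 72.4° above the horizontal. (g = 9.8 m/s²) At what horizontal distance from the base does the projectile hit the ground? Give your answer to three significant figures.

Components: v_x = 76.1 cos 72.4° = 23.01 m/s, v_y = 76.1 sin 72.4° = 72.54 m/s.
Vertical: 0 = 22.6 + 72.54 t − ½(9.8) t² ⇒ 4.900 t² − 72.54 t − 22.6 = 0.
t = [72.54 + √(5262 + 443.0)] / 9.800 = 15.11 s.
Horizontal: R = v_x · t = 23.01 × 15.11 = 348 m.

348 m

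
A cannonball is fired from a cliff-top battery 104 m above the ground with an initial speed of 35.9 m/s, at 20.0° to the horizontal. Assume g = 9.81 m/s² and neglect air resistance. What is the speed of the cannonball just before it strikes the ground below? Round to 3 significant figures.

v_x = 35.9 cos 20.0° = 33.73 m/s is unchanged throughout.
For the vertical component, v_y² = v_y0² + 2 g h = (12.28)² + 2×9.81×104 = 2191, so |v_y| = 46.81 m/s.
Impact speed = √(v_x² + v_y²) = √(1138 + 2191) = 57.7 m/s.

57.7 m/s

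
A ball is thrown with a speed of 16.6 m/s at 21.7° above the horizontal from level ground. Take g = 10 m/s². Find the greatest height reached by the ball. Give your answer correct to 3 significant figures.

Vertical component of launch velocity: v_y = 16.6 sin 21.7° = 6.138 m/s.
At the highest point the vertical velocity is zero, so v_y² = 2 g h_max.
h_max = (6.138)² / (2 × 10) = 37.68 / 20.00 = 1.88 m.

1.88 m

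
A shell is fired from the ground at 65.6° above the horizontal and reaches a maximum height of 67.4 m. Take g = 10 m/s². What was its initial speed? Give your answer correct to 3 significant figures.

At maximum height v_y = 0, so (v₀ sin θ)² = 2 g H.
v₀ sin 65.6° = √(2 × 10 × 67.4) = 36.72 m/s.
v₀ = 36.72 / sin 65.6° = 36.72 / 0.9107 = 40.3 m/s.

40.3 m/s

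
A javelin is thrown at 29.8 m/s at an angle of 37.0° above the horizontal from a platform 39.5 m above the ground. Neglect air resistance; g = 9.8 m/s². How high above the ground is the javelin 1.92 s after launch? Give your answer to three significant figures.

v_y0 = 29.8 sin 37.0° = 17.93 m/s.
y(t) = 39.5 + v_y0 t − ½ g t² = 39.5 + 17.93×1.92 − ½×9.8×1.92² = 55.9 m.

55.9 m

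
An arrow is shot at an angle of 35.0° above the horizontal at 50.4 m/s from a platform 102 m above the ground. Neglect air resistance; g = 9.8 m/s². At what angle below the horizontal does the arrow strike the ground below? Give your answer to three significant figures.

52.2°

v_x = 50.4 cos 35.0° = 41.29 m/s.
At impact |v_y| = √(v_y0² + 2 g h) = √(28.91² + 2×9.8×102) = 53.24 m/s.
Angle below horizontal = arctan(|v_y| / v_x) = arctan(53.24 / 41.29) = 52.2°.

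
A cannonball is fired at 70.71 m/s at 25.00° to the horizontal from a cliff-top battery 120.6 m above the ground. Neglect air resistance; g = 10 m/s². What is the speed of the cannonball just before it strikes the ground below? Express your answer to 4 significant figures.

86.09 m/s

v_x = 70.71 cos 25.00° = 64.085 m/s is unchanged throughout.
For the vertical component, v_y² = v_y0² + 2 g h = (29.883)² + 2×10×120.6 = 3305.0, so |v_y| = 57.489 m/s.
Impact speed = √(v_x² + v_y²) = √(4106.9 + 3305.0) = 86.09 m/s.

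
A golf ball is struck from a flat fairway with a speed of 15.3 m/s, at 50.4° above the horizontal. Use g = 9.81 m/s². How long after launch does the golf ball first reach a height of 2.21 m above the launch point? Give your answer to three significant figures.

0.205 s

v_y0 = 15.3 sin 50.4° = 11.79 m/s.
Set y = v_y0 t − ½ g t² = 2.21: 4.905 t² − 11.79 t + 2.21 = 0.
t = [11.79 ± √(139.0 − 43.36)] / 9.81 = (11.79 ± 9.780) / 9.81, giving t = 0.205 s or t = 2.20 s.
The golf ball is on the way up at the first time, so t = 0.205 s.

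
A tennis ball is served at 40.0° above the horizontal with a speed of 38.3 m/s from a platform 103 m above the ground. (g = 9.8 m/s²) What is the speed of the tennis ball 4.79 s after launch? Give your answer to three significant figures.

36.9 m/s

v_x = 38.3 cos 40.0° = 29.34 m/s (constant).
v_y(t) = 38.3 sin 40.0° − g t = 24.62 − 9.8 × 4.79 = -22.32 m/s.
Speed = √(v_x² + v_y²) = √(860.8 + 498.2) = 36.9 m/s.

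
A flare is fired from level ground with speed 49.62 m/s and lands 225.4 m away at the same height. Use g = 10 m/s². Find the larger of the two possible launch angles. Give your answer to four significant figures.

Level-ground range: R = v₀² sin(2θ)/g ⇒ sin 2θ = R g / v₀² = 225.4×10/49.62² = 0.9155.
2θ = arcsin(0.9155) = 66.277° or 180° − 66.277° = 113.723°.
So θ = 33.14° or θ = 56.86°.

56.86°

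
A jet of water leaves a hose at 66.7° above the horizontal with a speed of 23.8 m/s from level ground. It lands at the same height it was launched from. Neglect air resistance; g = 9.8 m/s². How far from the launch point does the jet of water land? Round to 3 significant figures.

42.0 m

For level ground, R = v₀² sin(2θ) / g.
sin(2 × 66.7°) = sin 133.4° = 0.7266.
R = (23.8)² × 0.7266 / 9.8 = 42.0 m.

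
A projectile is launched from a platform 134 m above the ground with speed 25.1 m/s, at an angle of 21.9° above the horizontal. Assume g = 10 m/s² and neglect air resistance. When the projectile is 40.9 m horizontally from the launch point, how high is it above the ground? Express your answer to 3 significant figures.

v_x = 25.1 cos 21.9° = 23.29 m/s, v_y0 = 25.1 sin 21.9° = 9.362 m/s.
Time to reach x = 40.9 m: t = x / v_x = 40.9 / 23.29 = 1.756 s.
y = 134 + v_y0 t − ½ g t² = 134 + 9.362×1.756 − 5.000×1.756² = 135 m.

135 m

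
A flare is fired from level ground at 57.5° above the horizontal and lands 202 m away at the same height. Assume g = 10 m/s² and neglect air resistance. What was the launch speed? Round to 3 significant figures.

47.2 m/s

On level ground, R = v₀² sin(2θ) / g, so v₀ = √(R g / sin 2θ).
sin(2 × 57.5°) = 0.9063.
v₀ = √(202 × 10 / 0.9063) = √2229 = 47.2 m/s.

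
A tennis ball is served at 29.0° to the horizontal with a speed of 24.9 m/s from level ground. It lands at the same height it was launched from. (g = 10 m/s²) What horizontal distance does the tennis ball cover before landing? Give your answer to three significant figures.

52.6 m

Components: v_x = 24.9 cos 29.0° = 21.78 m/s, v_y = 24.9 sin 29.0° = 12.07 m/s.
Time of flight (same landing height): t = 2 v_y / g = 2 × 12.07 / 10 = 2.414 s.
Range: R = v_x · t = 21.78 × 2.414 = 52.6 m.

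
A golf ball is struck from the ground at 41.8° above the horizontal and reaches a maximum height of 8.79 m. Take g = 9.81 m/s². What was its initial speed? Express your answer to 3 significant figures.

At maximum height v_y = 0, so (v₀ sin θ)² = 2 g H.
v₀ sin 41.8° = √(2 × 9.81 × 8.79) = 13.13 m/s.
v₀ = 13.13 / sin 41.8° = 13.13 / 0.6665 = 19.7 m/s.

19.7 m/s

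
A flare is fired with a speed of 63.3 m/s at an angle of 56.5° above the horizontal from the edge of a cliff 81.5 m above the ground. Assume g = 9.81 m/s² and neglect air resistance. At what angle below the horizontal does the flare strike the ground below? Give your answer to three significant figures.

62.2°

v_x = 63.3 cos 56.5° = 34.94 m/s.
At impact |v_y| = √(v_y0² + 2 g h) = √(52.78² + 2×9.81×81.5) = 66.22 m/s.
Angle below horizontal = arctan(|v_y| / v_x) = arctan(66.22 / 34.94) = 62.2°.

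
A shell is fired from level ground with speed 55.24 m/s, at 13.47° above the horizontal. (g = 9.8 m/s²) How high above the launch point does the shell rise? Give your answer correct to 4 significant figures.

Vertical component of launch velocity: v_y = 55.24 sin 13.47° = 12.867 m/s.
At the highest point the vertical velocity is zero, so v_y² = 2 g h_max.
h_max = (12.867)² / (2 × 9.8) = 165.56 / 19.60 = 8.447 m.

8.447 m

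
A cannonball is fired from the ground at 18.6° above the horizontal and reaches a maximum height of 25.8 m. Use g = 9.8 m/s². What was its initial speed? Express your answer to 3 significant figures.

70.5 m/s

At maximum height v_y = 0, so (v₀ sin θ)² = 2 g H.
v₀ sin 18.6° = √(2 × 9.8 × 25.8) = 22.49 m/s.
v₀ = 22.49 / sin 18.6° = 22.49 / 0.3190 = 70.5 m/s.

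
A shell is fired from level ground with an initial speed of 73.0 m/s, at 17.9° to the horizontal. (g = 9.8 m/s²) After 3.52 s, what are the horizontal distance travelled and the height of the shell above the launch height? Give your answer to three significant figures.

x = 245 m, y = 18.3 m

v_x = 73.0 cos 17.9° = 69.47 m/s; v_y0 = 73.0 sin 17.9° = 22.44 m/s.
x = v_x t = 69.47 × 3.52 = 245 m.
y = v_y0 t − ½ g t² = 22.44×3.52 − 4.900×3.52² = 18.3 m.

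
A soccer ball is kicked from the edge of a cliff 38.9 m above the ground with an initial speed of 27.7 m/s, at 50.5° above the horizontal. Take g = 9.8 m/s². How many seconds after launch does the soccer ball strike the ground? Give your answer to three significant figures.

Vertical component: v_y = 27.7 sin 50.5° = 21.37 m/s.
Taking up as positive with launch at y = 38.9 m, landing at y = 0: 0 = 38.9 + 21.37 t − ½(9.8) t².
Solving 4.900 t² − 21.37 t − 38.9 = 0 gives t = [21.37 + √(21.37² + 4·4.900·38.9)] / 9.800 = 5.74 s.

5.74 s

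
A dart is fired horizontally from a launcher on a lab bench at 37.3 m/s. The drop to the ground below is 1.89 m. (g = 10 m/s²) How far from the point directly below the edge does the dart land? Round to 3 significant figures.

22.9 m

Initial vertical velocity is zero, so the fall time comes from h = ½ g t²: t = √(2 × 1.89 / 10) = 0.6148 s.
Horizontal motion is uniform at 37.3 m/s, so x = 37.3 × 0.6148 = 22.9 m.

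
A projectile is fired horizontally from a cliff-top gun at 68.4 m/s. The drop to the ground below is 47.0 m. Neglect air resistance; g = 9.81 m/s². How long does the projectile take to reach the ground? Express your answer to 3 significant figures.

3.10 s

The horizontal speed doesn't affect the fall. With v_y0 = 0, h = ½ g t².
t = √(2 × 47.0 / 9.81) = √9.582 = 3.10 s.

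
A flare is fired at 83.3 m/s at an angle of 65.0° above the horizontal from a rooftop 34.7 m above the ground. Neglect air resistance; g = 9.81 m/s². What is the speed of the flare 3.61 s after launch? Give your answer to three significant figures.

53.3 m/s

v_x = 83.3 cos 65.0° = 35.20 m/s (constant).
v_y(t) = 83.3 sin 65.0° − g t = 75.50 − 9.81 × 3.61 = 40.09 m/s.
Speed = √(v_x² + v_y²) = √(1239 + 1607) = 53.3 m/s.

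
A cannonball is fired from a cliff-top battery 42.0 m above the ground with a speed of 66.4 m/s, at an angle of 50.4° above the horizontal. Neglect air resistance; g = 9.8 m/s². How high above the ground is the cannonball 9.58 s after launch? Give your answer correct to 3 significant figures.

82.4 m

v_y0 = 66.4 sin 50.4° = 51.16 m/s.
y(t) = 42.0 + v_y0 t − ½ g t² = 42.0 + 51.16×9.58 − ½×9.8×9.58² = 82.4 m.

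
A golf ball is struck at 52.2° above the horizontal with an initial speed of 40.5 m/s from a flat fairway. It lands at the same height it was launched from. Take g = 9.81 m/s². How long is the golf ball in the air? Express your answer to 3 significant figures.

6.52 s

Vertical component: v_y = 40.5 sin 52.2° = 32.00 m/s.
For a projectile landing at launch height, time of flight is t = 2 v_y / g = 2 × 32.00 / 9.81 = 6.52 s.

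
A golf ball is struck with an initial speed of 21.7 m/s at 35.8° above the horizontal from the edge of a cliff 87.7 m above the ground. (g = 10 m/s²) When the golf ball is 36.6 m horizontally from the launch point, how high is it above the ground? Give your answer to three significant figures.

v_x = 21.7 cos 35.8° = 17.60 m/s, v_y0 = 21.7 sin 35.8° = 12.69 m/s.
Time to reach x = 36.6 m: t = x / v_x = 36.6 / 17.60 = 2.080 s.
y = 87.7 + v_y0 t − ½ g t² = 87.7 + 12.69×2.080 − 5.000×2.080² = 92.5 m.

92.5 m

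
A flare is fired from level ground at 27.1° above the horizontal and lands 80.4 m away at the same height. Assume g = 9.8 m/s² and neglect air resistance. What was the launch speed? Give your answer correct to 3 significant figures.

31.2 m/s

On level ground, R = v₀² sin(2θ) / g, so v₀ = √(R g / sin 2θ).
sin(2 × 27.1°) = 0.8111.
v₀ = √(80.4 × 9.8 / 0.8111) = √971.4 = 31.2 m/s.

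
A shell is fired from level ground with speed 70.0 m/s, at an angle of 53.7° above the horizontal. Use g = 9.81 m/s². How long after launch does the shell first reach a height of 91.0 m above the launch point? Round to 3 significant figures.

v_y0 = 70.0 sin 53.7° = 56.41 m/s.
Set y = v_y0 t − ½ g t² = 91.0: 4.905 t² − 56.41 t + 91.0 = 0.
t = [56.41 ± √(3182 − 1785)] / 9.81 = (56.41 ± 37.38) / 9.81, giving t = 1.94 s or t = 9.56 s.
The shell is on the way up at the first time, so t = 1.94 s.

1.94 s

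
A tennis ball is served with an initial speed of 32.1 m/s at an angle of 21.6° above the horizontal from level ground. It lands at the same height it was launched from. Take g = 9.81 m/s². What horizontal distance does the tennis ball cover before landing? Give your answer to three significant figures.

Components: v_x = 32.1 cos 21.6° = 29.85 m/s, v_y = 32.1 sin 21.6° = 11.82 m/s.
Time of flight (same landing height): t = 2 v_y / g = 2 × 11.82 / 9.81 = 2.410 s.
Range: R = v_x · t = 29.85 × 2.410 = 71.9 m.

71.9 m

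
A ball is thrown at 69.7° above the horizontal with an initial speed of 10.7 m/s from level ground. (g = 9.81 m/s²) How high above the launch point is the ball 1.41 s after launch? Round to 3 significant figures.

v_y0 = 10.7 sin 69.7° = 10.04 m/s.
y(t) = v_y0 t − ½ g t² = 10.04×1.41 − 4.905×1.41² = 4.40 m.

4.40 m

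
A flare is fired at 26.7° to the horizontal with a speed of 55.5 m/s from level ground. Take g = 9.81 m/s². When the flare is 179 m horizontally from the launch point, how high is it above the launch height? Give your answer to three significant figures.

26.1 m

v_x = 55.5 cos 26.7° = 49.58 m/s, v_y0 = 55.5 sin 26.7° = 24.94 m/s.
Time to reach x = 179 m: t = x / v_x = 179 / 49.58 = 3.610 s.
y = v_y0 t − ½ g t² = 24.94×3.610 − 4.905×3.610² = 26.1 m.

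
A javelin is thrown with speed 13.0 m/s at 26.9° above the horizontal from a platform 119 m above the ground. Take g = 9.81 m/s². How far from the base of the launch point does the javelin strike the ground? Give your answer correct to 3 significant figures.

64.5 m

Components: v_x = 13.0 cos 26.9° = 11.59 m/s, v_y = 13.0 sin 26.9° = 5.882 m/s.
Vertical: 0 = 119 + 5.882 t − ½(9.81) t² ⇒ 4.905 t² − 5.882 t − 119 = 0.
t = [5.882 + √(34.60 + 2335)] / 9.810 = 5.562 s.
Horizontal: R = v_x · t = 11.59 × 5.562 = 64.5 m.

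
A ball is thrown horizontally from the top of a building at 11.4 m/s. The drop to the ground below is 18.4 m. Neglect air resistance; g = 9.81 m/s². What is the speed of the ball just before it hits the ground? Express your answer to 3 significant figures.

22.2 m/s

Fall time: t = √(2 × 18.4 / 9.81) = 1.937 s.
At impact: v_x = 11.4 m/s (unchanged), v_y = g t = 9.81 × 1.937 = 19.00 m/s.
Speed = √(v_x² + v_y²) = √(130.0 + 361.0) = 22.2 m/s.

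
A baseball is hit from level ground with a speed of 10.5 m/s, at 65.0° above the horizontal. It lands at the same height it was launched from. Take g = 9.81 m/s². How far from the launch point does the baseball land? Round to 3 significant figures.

Components: v_x = 10.5 cos 65.0° = 4.437 m/s, v_y = 10.5 sin 65.0° = 9.516 m/s.
Time of flight (same landing height): t = 2 v_y / g = 2 × 9.516 / 9.81 = 1.940 s.
Range: R = v_x · t = 4.437 × 1.940 = 8.61 m.

8.61 m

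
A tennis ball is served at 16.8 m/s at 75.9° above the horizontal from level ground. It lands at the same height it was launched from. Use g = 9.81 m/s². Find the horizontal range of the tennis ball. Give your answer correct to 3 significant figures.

13.6 m

Components: v_x = 16.8 cos 75.9° = 4.093 m/s, v_y = 16.8 sin 75.9° = 16.29 m/s.
Time of flight (same landing height): t = 2 v_y / g = 2 × 16.29 / 9.81 = 3.321 s.
Range: R = v_x · t = 4.093 × 3.321 = 13.6 m.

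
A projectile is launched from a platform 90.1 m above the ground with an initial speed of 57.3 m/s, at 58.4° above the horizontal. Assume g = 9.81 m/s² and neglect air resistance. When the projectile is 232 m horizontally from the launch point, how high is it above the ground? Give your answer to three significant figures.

v_x = 57.3 cos 58.4° = 30.02 m/s, v_y0 = 57.3 sin 58.4° = 48.80 m/s.
Time to reach x = 232 m: t = x / v_x = 232 / 30.02 = 7.728 s.
y = 90.1 + v_y0 t − ½ g t² = 90.1 + 48.80×7.728 − 4.905×7.728² = 174 m.

174 m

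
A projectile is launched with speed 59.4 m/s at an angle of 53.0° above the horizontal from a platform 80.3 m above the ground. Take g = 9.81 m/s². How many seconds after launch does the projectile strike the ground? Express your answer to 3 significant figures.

Vertical component: v_y = 59.4 sin 53.0° = 47.44 m/s.
Taking up as positive with launch at y = 80.3 m, landing at y = 0: 0 = 80.3 + 47.44 t − ½(9.81) t².
Solving 4.905 t² − 47.44 t − 80.3 = 0 gives t = [47.44 + √(47.44² + 4·4.905·80.3)] / 9.810 = 11.1 s.

11.1 s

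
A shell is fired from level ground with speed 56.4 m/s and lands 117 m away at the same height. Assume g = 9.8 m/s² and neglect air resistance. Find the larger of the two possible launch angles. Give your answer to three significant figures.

Level-ground range: R = v₀² sin(2θ)/g ⇒ sin 2θ = R g / v₀² = 117×9.8/56.4² = 0.3605.
2θ = arcsin(0.3605) = 21.13° or 180° − 21.13° = 158.87°.
So θ = 10.6° or θ = 79.4°.

79.4°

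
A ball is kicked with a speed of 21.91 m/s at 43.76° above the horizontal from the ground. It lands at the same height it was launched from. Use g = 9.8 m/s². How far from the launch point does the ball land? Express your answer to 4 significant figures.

48.94 m

Components: v_x = 21.91 cos 43.76° = 15.824 m/s, v_y = 21.91 sin 43.76° = 15.154 m/s.
Time of flight (same landing height): t = 2 v_y / g = 2 × 15.154 / 9.8 = 3.0927 s.
Range: R = v_x · t = 15.824 × 3.0927 = 48.94 m.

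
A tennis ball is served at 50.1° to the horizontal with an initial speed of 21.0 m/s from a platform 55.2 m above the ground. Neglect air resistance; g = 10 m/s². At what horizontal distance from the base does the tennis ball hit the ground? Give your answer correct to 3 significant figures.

71.4 m

Components: v_x = 21.0 cos 50.1° = 13.47 m/s, v_y = 21.0 sin 50.1° = 16.11 m/s.
Vertical: 0 = 55.2 + 16.11 t − ½(10) t² ⇒ 5.000 t² − 16.11 t − 55.2 = 0.
t = [16.11 + √(259.5 + 1104)] / 10.00 = 5.304 s.
Horizontal: R = v_x · t = 13.47 × 5.304 = 71.4 m.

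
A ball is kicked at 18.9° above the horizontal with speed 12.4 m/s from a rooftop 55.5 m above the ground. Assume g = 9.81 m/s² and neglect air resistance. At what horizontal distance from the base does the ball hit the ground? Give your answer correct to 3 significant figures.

Components: v_x = 12.4 cos 18.9° = 11.73 m/s, v_y = 12.4 sin 18.9° = 4.017 m/s.
Vertical: 0 = 55.5 + 4.017 t − ½(9.81) t² ⇒ 4.905 t² − 4.017 t − 55.5 = 0.
t = [4.017 + √(16.14 + 1089)] / 9.810 = 3.798 s.
Horizontal: R = v_x · t = 11.73 × 3.798 = 44.6 m.

44.6 m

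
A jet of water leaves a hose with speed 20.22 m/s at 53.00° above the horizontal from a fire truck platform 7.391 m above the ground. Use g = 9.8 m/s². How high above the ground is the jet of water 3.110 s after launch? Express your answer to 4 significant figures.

10.22 m

v_y0 = 20.22 sin 53.00° = 16.148 m/s.
y(t) = 7.391 + v_y0 t − ½ g t² = 7.391 + 16.148×3.110 − ½×9.8×3.110² = 10.22 m.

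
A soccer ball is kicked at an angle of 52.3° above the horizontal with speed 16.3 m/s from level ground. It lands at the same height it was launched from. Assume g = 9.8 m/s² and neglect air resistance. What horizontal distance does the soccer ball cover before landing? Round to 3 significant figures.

Components: v_x = 16.3 cos 52.3° = 9.968 m/s, v_y = 16.3 sin 52.3° = 12.90 m/s.
Time of flight (same landing height): t = 2 v_y / g = 2 × 12.90 / 9.8 = 2.633 s.
Range: R = v_x · t = 9.968 × 2.633 = 26.2 m.

26.2 m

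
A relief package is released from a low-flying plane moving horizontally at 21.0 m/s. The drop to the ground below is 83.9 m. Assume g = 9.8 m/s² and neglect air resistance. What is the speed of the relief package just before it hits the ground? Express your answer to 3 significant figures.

Fall time: t = √(2 × 83.9 / 9.8) = 4.138 s.
At impact: v_x = 21.0 m/s (unchanged), v_y = g t = 9.8 × 4.138 = 40.55 m/s.
Speed = √(v_x² + v_y²) = √(441.0 + 1644) = 45.7 m/s.

45.7 m/s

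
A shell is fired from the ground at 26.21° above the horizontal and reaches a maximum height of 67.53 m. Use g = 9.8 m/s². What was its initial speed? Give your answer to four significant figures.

At maximum height v_y = 0, so (v₀ sin θ)² = 2 g H.
v₀ sin 26.21° = √(2 × 9.8 × 67.53) = 36.381 m/s.
v₀ = 36.381 / sin 26.21° = 36.381 / 0.4417 = 82.37 m/s.

82.37 m/s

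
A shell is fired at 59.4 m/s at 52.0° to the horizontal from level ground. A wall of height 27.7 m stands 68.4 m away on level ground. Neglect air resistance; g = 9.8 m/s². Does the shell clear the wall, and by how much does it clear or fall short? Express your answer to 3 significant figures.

Yes — it clears the wall by 42.7 m.

v_x = 59.4 cos 52.0° = 36.57 m/s; v_y0 = 59.4 sin 52.0° = 46.81 m/s.
Time to reach the wall: t = 68.4 / 36.57 = 1.870 s.
Height at that point: y = 46.81×1.870 − 4.900×1.870² = 70.40 m.
That is 70.40 − 27.7 = 42.7 m above the top of the wall, so the shell clears it.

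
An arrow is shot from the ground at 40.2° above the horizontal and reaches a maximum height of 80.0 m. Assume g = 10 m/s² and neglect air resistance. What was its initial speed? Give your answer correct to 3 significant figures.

62.0 m/s

At maximum height v_y = 0, so (v₀ sin θ)² = 2 g H.
v₀ sin 40.2° = √(2 × 10 × 80.0) = 40.00 m/s.
v₀ = 40.00 / sin 40.2° = 40.00 / 0.6455 = 62.0 m/s.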